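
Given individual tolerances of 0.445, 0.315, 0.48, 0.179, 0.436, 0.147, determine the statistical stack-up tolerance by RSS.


RSS = sqrt(0.445^2 + 0.315^2 + 0.48^2 + 0.179^2 + 0.436^2 + 0.147^2)
= sqrt(0.771396)
= 0.8783

0.8783


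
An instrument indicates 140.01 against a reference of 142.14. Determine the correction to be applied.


Correction = standard - reading
= 142.14 - 140.01
= 2.1300

2.1300


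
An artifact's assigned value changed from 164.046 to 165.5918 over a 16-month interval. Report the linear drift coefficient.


rate = (v2 - v1) / months
= (165.5918 - 164.046) / 16
= 1.5458 / 16
= 0.0966

0.0966


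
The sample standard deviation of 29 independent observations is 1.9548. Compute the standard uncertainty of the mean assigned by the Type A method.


u_A = s / sqrt(n)
u_A = 1.9548 / sqrt(29)
u_A = 1.9548 / 5.3851648
u_A = 0.3630

0.3630


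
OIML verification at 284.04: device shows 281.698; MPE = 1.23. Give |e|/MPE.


e = indication - reference = 281.698 - 284.04 = -2.3420
|e| = 2.3420
ratio = |e| / MPE = 2.3420 / 1.23
ratio = 1.9041

1.9041


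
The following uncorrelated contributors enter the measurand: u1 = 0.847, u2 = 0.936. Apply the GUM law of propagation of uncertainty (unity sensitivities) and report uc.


uc = sqrt(0.847^2 + 0.936^2)
uc = sqrt(1.593505)
uc = 1.2623

1.2623


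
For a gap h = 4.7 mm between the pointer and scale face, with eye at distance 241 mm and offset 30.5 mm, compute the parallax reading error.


error = h * offset / d
= 4.7 * 30.5 / 241
= 0.5948

0.5948


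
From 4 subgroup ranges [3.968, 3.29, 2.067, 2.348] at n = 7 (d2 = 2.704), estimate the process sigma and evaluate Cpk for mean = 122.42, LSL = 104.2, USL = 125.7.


R_bar = (3.968 + 3.29 + 2.067 + 2.348) / 4 = 2.91825
sigma = R_bar / d2 = 2.91825 / 2.704 = 1.0792345
Cp = (USL - LSL)/(6*sigma) = (125.7 - 104.2)/(6*1.0792345) = 3.3203
Cpu = (125.7 - 122.42)/(3*1.0792345) = 1.0131
Cpl = (122.42 - 104.2)/(3*1.0792345) = 5.6274
Cpk = min(Cpu, Cpl) = 1.0131

1.0131


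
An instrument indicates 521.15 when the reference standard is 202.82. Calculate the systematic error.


Systematic error = measured - true
= 521.15 - 202.82
= 318.3300

318.3300


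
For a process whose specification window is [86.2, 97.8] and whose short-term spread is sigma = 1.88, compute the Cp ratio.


Cp = (USL - LSL) / (6 * sigma)
= (97.8 - 86.2) / (6 * 1.88)
= 11.6000 / 11.2800
= 1.0284

1.0284


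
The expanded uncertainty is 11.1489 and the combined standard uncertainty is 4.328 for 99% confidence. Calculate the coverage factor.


k = U / uc
k = 11.1489 / 4.328
k = 2.576

2.576


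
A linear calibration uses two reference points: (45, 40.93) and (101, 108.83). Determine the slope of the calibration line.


slope = (y2 - y1) / (x2 - x1)
= (108.83 - 40.93) / (101 - 45)
= 67.9000 / 56
= 1.2125

1.2125


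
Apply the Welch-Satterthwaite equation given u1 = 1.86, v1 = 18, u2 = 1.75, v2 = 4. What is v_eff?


uc = sqrt(u1^2 + u2^2) = sqrt(1.86^2 + 1.75^2) = 2.5538402
v_eff = uc^4 / (u1^4/v1 + u2^4/v2)
= 2.5538402^4 / (1.86^4/18 + 1.75^4/4)
= 42.537785 / 3.0096617
v_eff = 14.1337

14.1337


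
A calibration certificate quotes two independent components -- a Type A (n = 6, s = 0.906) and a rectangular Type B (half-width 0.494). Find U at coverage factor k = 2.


u_A = s / sqrt(n) = 0.906 / sqrt(6) = 0.36987295
u_B = half_width / sqrt(3) = 0.494 / sqrt(3) = 0.28521103
uc = sqrt(u_A^2 + u_B^2) = sqrt(0.36987295^2 + 0.28521103^2) = 0.46706673
U = k * uc = 2 * 0.46706673
U = 0.9341

0.9341


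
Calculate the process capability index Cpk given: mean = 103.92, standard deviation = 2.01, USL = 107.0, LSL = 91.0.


Cpu = (USL - mean) / (3*sigma) = (107.0 - 103.92) / (3*2.01) = 0.5108
Cpl = (mean - LSL) / (3*sigma) = (103.92 - 91.0) / (3*2.01) = 2.1426
Cpk = min(Cpu, Cpl) = 0.5108

0.5108


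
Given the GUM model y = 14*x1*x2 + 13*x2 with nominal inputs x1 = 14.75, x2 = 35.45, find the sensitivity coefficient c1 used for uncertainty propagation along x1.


y = 14*x1*x2 + 13*x2
dy/dx1 = 14*x2
Evaluate at x2 = 35.45: c1 = 14 * 35.45
c1 = 496.3000

496.3000


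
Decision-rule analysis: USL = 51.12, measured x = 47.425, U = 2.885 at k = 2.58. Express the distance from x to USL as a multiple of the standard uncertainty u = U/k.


u = U / k = 2.885 / 2.58 = 1.1182171
margin = |USL - x| = |51.12 - 47.425| = 3.695
z = margin / u = 3.695 / 1.1182171
z = 3.3044

3.3044


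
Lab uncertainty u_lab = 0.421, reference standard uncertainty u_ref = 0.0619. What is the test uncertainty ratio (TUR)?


TUR = u_lab / u_ref
= 0.421 / 0.0619
= 6.8013

6.8013


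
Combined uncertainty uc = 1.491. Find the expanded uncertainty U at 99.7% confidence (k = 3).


U = k * uc
U = 3 * 1.491
U = 4.4730

4.4730


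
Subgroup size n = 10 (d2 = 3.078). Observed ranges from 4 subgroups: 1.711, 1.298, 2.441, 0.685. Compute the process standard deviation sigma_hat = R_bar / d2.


R_bar = (1.711 + 1.298 + 2.441 + 0.685) / 4
R_bar = 6.135 / 4 = 1.53375
sigma_hat = R_bar / d2 = 1.53375 / 3.078 = 0.4983

0.4983


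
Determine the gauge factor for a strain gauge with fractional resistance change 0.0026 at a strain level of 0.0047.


GF = (dR/R) / epsilon
= 0.0026 / 0.0047
= 0.5532

0.5532


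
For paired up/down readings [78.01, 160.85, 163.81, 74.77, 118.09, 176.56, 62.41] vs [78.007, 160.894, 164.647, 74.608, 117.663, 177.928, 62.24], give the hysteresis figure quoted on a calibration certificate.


|78.01 - 78.007| = 0.0030
|160.85 - 160.894| = 0.0440
|163.81 - 164.647| = 0.8370
|74.77 - 74.608| = 0.1620
|118.09 - 117.663| = 0.4270
|176.56 - 177.928| = 1.3680
|62.41 - 62.24| = 0.1700
hysteresis = max(diffs) = 1.3680

1.3680


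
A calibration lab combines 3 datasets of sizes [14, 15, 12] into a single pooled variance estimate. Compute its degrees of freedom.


nu = sum_i (n_i - 1)
nu = ((14 - 1) + (15 - 1) + (12 - 1))
nu = 13 + 14 + 11
nu = 38

38


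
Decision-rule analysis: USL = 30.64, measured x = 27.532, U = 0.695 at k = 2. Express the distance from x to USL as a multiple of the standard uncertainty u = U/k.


u = U / k = 0.695 / 2 = 0.3475
margin = |USL - x| = |30.64 - 27.532| = 3.108
z = margin / u = 3.108 / 0.3475
z = 8.9439

8.9439


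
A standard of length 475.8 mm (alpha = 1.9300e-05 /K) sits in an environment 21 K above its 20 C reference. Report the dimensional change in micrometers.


dL = L * alpha * dT
= 475.8 * 1.9300e-05 * 21
= 0.1928417 mm
dL_um = 0.1928417 * 1000 = 192.8417 um

192.8417


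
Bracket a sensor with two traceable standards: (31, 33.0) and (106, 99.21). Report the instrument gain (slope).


slope = (y2 - y1) / (x2 - x1)
= (99.21 - 33.0) / (106 - 31)
= 66.2100 / 75
= 0.8828

0.8828


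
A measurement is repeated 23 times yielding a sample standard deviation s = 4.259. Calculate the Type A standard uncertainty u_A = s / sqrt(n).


u_A = s / sqrt(n)
u_A = 4.259 / sqrt(23)
u_A = 4.259 / 4.7958315
u_A = 0.8881

0.8881


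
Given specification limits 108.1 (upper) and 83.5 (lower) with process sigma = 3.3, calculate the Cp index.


Cp = (USL - LSL) / (6 * sigma)
= (108.1 - 83.5) / (6 * 3.3)
= 24.6000 / 19.8000
= 1.2424

1.2424


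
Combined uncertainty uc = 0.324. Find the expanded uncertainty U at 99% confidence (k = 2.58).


U = k * uc
U = 2.58 * 0.324
U = 0.8359

0.8359


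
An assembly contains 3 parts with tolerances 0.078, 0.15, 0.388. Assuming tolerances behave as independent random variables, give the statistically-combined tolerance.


RSS = sqrt(0.078^2 + 0.15^2 + 0.388^2)
= sqrt(0.179128)
= 0.4232

0.4232


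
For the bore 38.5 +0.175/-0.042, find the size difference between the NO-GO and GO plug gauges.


GO = nominal - lower_tol (smallest hole = maximum material condition)
GO = 38.5 - 0.042 = 38.458
NO-GO = nominal + upper_tol (largest hole = least material condition)
NO-GO = 38.5 + 0.175 = 38.675
spread = NO-GO - GO = 38.675 - 38.458 = 0.2170

0.2170


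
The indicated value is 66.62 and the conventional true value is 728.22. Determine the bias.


Systematic error = measured - true
= 66.62 - 728.22
= -661.6000

-661.6000


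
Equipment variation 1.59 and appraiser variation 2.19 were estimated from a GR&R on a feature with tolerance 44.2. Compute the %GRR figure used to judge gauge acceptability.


GRR = sqrt(EV^2 + AV^2) = sqrt(1.59^2 + 2.19^2) = 2.7063259
%GRR = GRR / tol * 100 = 2.7063259 / 44.2 * 100
%GRR = 6.1229

6.1229


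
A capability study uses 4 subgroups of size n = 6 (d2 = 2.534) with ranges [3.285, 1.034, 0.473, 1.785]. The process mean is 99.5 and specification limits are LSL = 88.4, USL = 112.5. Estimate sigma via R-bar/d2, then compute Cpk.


R_bar = (3.285 + 1.034 + 0.473 + 1.785) / 4 = 1.64425
sigma = R_bar / d2 = 1.64425 / 2.534 = 0.6488753
Cp = (USL - LSL)/(6*sigma) = (112.5 - 88.4)/(6*0.6488753) = 6.1902
Cpu = (112.5 - 99.5)/(3*0.6488753) = 6.6782
Cpl = (99.5 - 88.4)/(3*0.6488753) = 5.7022
Cpk = min(Cpu, Cpl) = 5.7022

5.7022


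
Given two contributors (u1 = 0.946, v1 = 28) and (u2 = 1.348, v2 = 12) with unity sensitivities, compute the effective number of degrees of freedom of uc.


uc = sqrt(u1^2 + u2^2) = sqrt(0.946^2 + 1.348^2) = 1.6468212
v_eff = uc^4 / (u1^4/v1 + u2^4/v2)
= 1.6468212^4 / (0.946^4/28 + 1.348^4/12)
= 7.3550528 / 0.30375824
v_eff = 24.2135

24.2135


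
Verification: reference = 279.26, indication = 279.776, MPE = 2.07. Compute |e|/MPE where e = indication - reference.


e = indication - reference = 279.776 - 279.26 = 0.5160
|e| = 0.5160
ratio = |e| / MPE = 0.5160 / 2.07
ratio = 0.2493

0.2493


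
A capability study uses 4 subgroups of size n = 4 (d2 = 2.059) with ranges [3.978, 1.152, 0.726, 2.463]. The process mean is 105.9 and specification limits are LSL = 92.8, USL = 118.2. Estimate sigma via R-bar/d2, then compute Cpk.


R_bar = (3.978 + 1.152 + 0.726 + 2.463) / 4 = 2.07975
sigma = R_bar / d2 = 2.07975 / 2.059 = 1.0100777
Cp = (USL - LSL)/(6*sigma) = (118.2 - 92.8)/(6*1.0100777) = 4.1911
Cpu = (118.2 - 105.9)/(3*1.0100777) = 4.0591
Cpl = (105.9 - 92.8)/(3*1.0100777) = 4.3231
Cpk = min(Cpu, Cpl) = 4.0591

4.0591


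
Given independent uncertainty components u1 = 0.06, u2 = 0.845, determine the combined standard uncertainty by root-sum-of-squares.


uc = sqrt(0.06^2 + 0.845^2)
uc = sqrt(0.717625)
uc = 0.8471

0.8471


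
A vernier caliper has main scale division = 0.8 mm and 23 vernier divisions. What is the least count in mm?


LC = MSD / n_div
= 0.8 / 23
= 0.0348

0.0348


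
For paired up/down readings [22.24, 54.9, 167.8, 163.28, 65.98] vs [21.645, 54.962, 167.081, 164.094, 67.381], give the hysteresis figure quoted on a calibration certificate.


|22.24 - 21.645| = 0.5950
|54.9 - 54.962| = 0.0620
|167.8 - 167.081| = 0.7190
|163.28 - 164.094| = 0.8140
|65.98 - 67.381| = 1.4010
hysteresis = max(diffs) = 1.4010

1.4010


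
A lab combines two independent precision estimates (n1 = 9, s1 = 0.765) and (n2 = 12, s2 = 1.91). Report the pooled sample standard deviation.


s_p = sqrt(((n1-1)*s1^2 + (n2-1)*s2^2) / (n1+n2-2))
numerator = (9-1)*0.765^2 + (12-1)*1.91^2 = 4.6818 + 40.1291 = 44.8109
denominator = 9 + 12 - 2 = 19
s_p^2 = 44.8109 / 19 = 2.3584684
s_p = sqrt(2.3584684) = 1.5357

1.5357


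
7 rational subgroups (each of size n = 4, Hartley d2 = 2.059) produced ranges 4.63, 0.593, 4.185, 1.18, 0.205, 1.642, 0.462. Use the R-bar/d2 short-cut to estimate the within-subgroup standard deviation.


R_bar = (4.63 + 0.593 + 4.185 + 1.18 + 0.205 + 1.642 + 0.462) / 7
R_bar = 12.897 / 7 = 1.8424286
sigma_hat = R_bar / d2 = 1.8424286 / 2.059 = 0.8948

0.8948


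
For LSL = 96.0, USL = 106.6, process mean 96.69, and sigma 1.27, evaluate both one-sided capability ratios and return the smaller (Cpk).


Cpu = (USL - mean) / (3*sigma) = (106.6 - 96.69) / (3*1.27) = 2.6010
Cpl = (mean - LSL) / (3*sigma) = (96.69 - 96.0) / (3*1.27) = 0.1811
Cpk = min(Cpu, Cpl) = 0.1811

0.1811


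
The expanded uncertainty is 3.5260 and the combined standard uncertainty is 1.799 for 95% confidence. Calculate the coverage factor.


k = U / uc
k = 3.5260 / 1.799
k = 1.96

1.96


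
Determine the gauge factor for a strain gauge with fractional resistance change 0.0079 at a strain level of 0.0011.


GF = (dR/R) / epsilon
= 0.0079 / 0.0011
= 7.1818

7.1818


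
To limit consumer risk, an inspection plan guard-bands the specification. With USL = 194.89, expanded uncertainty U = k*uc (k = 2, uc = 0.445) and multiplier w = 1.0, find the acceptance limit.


U = k * uc = 2 * 0.445 = 0.89
guard band g = w * U = 1.0 * 0.89 = 0.89
AL = USL - g = 194.89 - 0.89
AL = 194.0000

194.0000


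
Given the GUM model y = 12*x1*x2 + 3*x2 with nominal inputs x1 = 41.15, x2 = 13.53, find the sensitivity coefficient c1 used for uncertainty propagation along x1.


y = 12*x1*x2 + 3*x2
dy/dx1 = 12*x2
Evaluate at x2 = 13.53: c1 = 12 * 13.53
c1 = 162.3600

162.3600


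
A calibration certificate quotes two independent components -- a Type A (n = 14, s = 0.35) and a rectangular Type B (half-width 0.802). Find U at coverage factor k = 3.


u_A = s / sqrt(n) = 0.35 / sqrt(14) = 0.093541435
u_B = half_width / sqrt(3) = 0.802 / sqrt(3) = 0.46303492
uc = sqrt(u_A^2 + u_B^2) = sqrt(0.093541435^2 + 0.46303492^2) = 0.47238897
U = k * uc = 3 * 0.47238897
U = 1.4172

1.4172


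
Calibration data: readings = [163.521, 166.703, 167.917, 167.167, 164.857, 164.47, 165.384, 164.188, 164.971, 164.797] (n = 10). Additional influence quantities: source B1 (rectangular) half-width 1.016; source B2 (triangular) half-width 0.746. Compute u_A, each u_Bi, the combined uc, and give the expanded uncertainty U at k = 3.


mean = (163.521 + 166.703 + 167.917 + 167.167 + 164.857 + 164.47 + 165.384 + 164.188 + 164.971 + 164.797) / 10 = 165.3975
s = sqrt(sum((x - mean)^2)/(n-1)) = 1.4088042
u_A = s / sqrt(n) = 1.4088042 / sqrt(10) = 0.445503
u_B1 = 1.016 / sqrt(3) = 0.58658787
u_B2 = 0.746 / sqrt(6) = 0.30455322
uc = sqrt(0.445503^2 + 0.58658787^2 + 0.30455322^2) = 0.79706393
U = k * uc = 3 * 0.79706393
U = 2.3912

2.3912


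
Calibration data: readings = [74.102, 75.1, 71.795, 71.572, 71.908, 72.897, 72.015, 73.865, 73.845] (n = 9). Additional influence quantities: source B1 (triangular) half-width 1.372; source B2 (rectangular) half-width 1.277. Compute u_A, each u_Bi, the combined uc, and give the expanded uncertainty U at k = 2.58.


mean = (74.102 + 75.1 + 71.795 + 71.572 + 71.908 + 72.897 + 72.015 + 73.865 + 73.845) / 9 = 73.011
s = sqrt(sum((x - mean)^2)/(n-1)) = 1.2624417
u_A = s / sqrt(n) = 1.2624417 / sqrt(9) = 0.4208139
u_B1 = 1.372 / sqrt(6) = 0.56011665
u_B2 = 1.277 / sqrt(3) = 0.73727629
uc = sqrt(0.4208139^2 + 0.56011665^2 + 0.73727629^2) = 1.0170503
U = k * uc = 2.58 * 1.0170503
U = 2.6240

2.6240


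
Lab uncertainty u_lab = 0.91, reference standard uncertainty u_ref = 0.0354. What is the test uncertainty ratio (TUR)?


TUR = u_lab / u_ref
= 0.91 / 0.0354
= 25.7062

25.7062


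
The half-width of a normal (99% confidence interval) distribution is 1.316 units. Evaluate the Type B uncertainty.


u_B = half_width / 2.576
u_B = 1.316 / 2.576
u_B = 0.5109

0.5109


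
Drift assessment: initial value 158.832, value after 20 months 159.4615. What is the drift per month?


rate = (v2 - v1) / months
= (159.4615 - 158.832) / 20
= 0.6295 / 20
= 0.0315

0.0315


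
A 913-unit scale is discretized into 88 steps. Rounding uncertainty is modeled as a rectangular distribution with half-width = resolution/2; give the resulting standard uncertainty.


resolution = range / divisions
resolution = 913 / 88 = 10.375
u_res = resolution / (2*sqrt(3))
u_res = 10.375 / 3.4641016
u_res = 2.9950

2.9950


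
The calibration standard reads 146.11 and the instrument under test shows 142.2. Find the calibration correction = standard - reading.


Correction = standard - reading
= 146.11 - 142.2
= 3.9100

3.9100


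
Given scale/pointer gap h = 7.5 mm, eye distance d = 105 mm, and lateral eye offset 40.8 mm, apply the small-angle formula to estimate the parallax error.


error = h * offset / d
= 7.5 * 40.8 / 105
= 2.9143

2.9143


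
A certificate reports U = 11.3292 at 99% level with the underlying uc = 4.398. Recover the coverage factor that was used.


k = U / uc
k = 11.3292 / 4.398
k = 2.576

2.576


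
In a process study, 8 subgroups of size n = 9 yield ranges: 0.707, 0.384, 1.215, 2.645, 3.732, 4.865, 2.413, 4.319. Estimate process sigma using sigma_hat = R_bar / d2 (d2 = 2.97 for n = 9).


R_bar = (0.707 + 0.384 + 1.215 + 2.645 + 3.732 + 4.865 + 2.413 + 4.319) / 8
R_bar = 20.28 / 8 = 2.535
sigma_hat = R_bar / d2 = 2.535 / 2.97 = 0.8535

0.8535


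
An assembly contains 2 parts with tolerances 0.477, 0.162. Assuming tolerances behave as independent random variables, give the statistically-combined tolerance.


RSS = sqrt(0.477^2 + 0.162^2)
= sqrt(0.253773)
= 0.5038

0.5038


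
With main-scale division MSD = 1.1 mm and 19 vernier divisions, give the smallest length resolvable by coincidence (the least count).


LC = MSD / n_div
= 1.1 / 19
= 0.0579

0.0579


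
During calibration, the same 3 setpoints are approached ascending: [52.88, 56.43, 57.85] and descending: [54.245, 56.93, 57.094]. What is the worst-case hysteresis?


|52.88 - 54.245| = 1.3650
|56.43 - 56.93| = 0.5000
|57.85 - 57.094| = 0.7560
hysteresis = max(diffs) = 1.3650

1.3650


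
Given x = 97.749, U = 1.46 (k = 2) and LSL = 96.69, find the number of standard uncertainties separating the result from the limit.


u = U / k = 1.46 / 2 = 0.73
margin = |LSL - x| = |96.69 - 97.749| = 1.059
z = margin / u = 1.059 / 0.73
z = 1.4507

1.4507


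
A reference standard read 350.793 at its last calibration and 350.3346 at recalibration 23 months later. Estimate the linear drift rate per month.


rate = (v2 - v1) / months
= (350.3346 - 350.793) / 23
= -0.4584 / 23
= -0.0199

-0.0199


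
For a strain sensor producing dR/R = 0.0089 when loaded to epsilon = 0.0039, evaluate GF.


GF = (dR/R) / epsilon
= 0.0089 / 0.0039
= 2.2821

2.2821


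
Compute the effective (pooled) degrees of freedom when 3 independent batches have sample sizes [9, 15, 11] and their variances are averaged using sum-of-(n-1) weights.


nu = sum_i (n_i - 1)
nu = ((9 - 1) + (15 - 1) + (11 - 1))
nu = 8 + 14 + 10
nu = 32

32


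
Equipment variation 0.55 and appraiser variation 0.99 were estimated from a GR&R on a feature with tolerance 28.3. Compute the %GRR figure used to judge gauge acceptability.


GRR = sqrt(EV^2 + AV^2) = sqrt(0.55^2 + 0.99^2) = 1.1325193
%GRR = GRR / tol * 100 = 1.1325193 / 28.3 * 100
%GRR = 4.0018

4.0018


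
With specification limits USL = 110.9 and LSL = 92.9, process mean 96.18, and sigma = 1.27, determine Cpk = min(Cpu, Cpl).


Cpu = (USL - mean) / (3*sigma) = (110.9 - 96.18) / (3*1.27) = 3.8635
Cpl = (mean - LSL) / (3*sigma) = (96.18 - 92.9) / (3*1.27) = 0.8609
Cpk = min(Cpu, Cpl) = 0.8609

0.8609


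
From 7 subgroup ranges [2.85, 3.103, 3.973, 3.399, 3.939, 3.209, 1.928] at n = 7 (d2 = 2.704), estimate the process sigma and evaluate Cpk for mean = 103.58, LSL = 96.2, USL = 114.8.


R_bar = (2.85 + 3.103 + 3.973 + 3.399 + 3.939 + 3.209 + 1.928) / 7 = 3.2001429
sigma = R_bar / d2 = 3.2001429 / 2.704 = 1.1834848
Cp = (USL - LSL)/(6*sigma) = (114.8 - 96.2)/(6*1.1834848) = 2.6194
Cpu = (114.8 - 103.58)/(3*1.1834848) = 3.1602
Cpl = (103.58 - 96.2)/(3*1.1834848) = 2.0786
Cpk = min(Cpu, Cpl) = 2.0786

2.0786


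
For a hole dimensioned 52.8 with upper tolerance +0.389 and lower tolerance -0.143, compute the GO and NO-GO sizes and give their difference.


GO = nominal - lower_tol (smallest hole = maximum material condition)
GO = 52.8 - 0.143 = 52.657
NO-GO = nominal + upper_tol (largest hole = least material condition)
NO-GO = 52.8 + 0.389 = 53.189
spread = NO-GO - GO = 53.189 - 52.657 = 0.5320

0.5320


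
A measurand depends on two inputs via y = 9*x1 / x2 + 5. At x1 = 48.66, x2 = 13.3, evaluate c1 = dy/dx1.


y = 9*x1 / x2 + 5
dy/dx1 = 9/x2
Evaluate at x2 = 13.3: c1 = 9 / 13.3
c1 = 0.6767

0.6767


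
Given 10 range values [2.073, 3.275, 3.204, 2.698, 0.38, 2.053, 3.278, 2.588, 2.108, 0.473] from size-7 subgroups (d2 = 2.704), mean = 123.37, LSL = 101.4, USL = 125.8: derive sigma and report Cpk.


R_bar = (2.073 + 3.275 + 3.204 + 2.698 + 0.38 + 2.053 + 3.278 + 2.588 + 2.108 + 0.473) / 10 = 2.213
sigma = R_bar / d2 = 2.213 / 2.704 = 0.81841716
Cp = (USL - LSL)/(6*sigma) = (125.8 - 101.4)/(6*0.81841716) = 4.9689
Cpu = (125.8 - 123.37)/(3*0.81841716) = 0.9897
Cpl = (123.37 - 101.4)/(3*0.81841716) = 8.9482
Cpk = min(Cpu, Cpl) = 0.9897

0.9897


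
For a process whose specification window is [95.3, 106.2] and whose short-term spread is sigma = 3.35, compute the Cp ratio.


Cp = (USL - LSL) / (6 * sigma)
= (106.2 - 95.3) / (6 * 3.35)
= 10.9000 / 20.1000
= 0.5423

0.5423


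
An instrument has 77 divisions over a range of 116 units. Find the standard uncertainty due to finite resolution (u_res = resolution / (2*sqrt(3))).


resolution = range / divisions
resolution = 116 / 77 = 1.5064935
u_res = resolution / (2*sqrt(3))
u_res = 1.5064935 / 3.4641016
u_res = 0.4349

0.4349


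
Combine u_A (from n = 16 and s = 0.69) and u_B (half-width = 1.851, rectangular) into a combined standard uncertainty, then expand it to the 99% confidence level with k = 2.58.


u_A = s / sqrt(n) = 0.69 / sqrt(16) = 0.1725
u_B = half_width / sqrt(3) = 1.851 / sqrt(3) = 1.0686753
uc = sqrt(u_A^2 + u_B^2) = sqrt(0.1725^2 + 1.0686753^2) = 1.0825078
U = k * uc = 2.58 * 1.0825078
U = 2.7929

2.7929


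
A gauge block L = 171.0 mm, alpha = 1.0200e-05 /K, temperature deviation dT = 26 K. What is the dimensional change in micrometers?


dL = L * alpha * dT
= 171.0 * 1.0200e-05 * 26
= 0.0453492 mm
dL_um = 0.0453492 * 1000 = 45.3492 um

45.3492


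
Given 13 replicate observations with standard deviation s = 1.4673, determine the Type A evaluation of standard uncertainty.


u_A = s / sqrt(n)
u_A = 1.4673 / sqrt(13)
u_A = 1.4673 / 3.6055513
u_A = 0.4070

0.4070


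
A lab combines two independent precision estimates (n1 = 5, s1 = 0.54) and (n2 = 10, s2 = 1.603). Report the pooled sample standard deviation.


s_p = sqrt(((n1-1)*s1^2 + (n2-1)*s2^2) / (n1+n2-2))
numerator = (5-1)*0.54^2 + (10-1)*1.603^2 = 1.1664 + 23.126481 = 24.292881
denominator = 5 + 10 - 2 = 13
s_p^2 = 24.292881 / 13 = 1.8686832
s_p = sqrt(1.8686832) = 1.3670

1.3670


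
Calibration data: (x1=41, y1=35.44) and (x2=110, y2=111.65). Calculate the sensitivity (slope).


slope = (y2 - y1) / (x2 - x1)
= (111.65 - 35.44) / (110 - 41)
= 76.2100 / 69
= 1.1045

1.1045


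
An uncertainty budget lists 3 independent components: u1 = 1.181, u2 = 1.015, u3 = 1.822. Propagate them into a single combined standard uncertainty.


uc = sqrt(1.181^2 + 1.015^2 + 1.822^2)
uc = sqrt(5.74467)
uc = 2.3968

2.3968


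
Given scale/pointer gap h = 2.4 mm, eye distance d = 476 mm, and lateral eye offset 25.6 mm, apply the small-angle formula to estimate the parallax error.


error = h * offset / d
= 2.4 * 25.6 / 476
= 0.1291

0.1291


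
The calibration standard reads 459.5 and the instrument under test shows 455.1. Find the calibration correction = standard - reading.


Correction = standard - reading
= 459.5 - 455.1
= 4.4000

4.4000


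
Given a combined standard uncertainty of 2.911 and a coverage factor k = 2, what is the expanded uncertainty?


U = k * uc
U = 2 * 2.911
U = 5.8220

5.8220


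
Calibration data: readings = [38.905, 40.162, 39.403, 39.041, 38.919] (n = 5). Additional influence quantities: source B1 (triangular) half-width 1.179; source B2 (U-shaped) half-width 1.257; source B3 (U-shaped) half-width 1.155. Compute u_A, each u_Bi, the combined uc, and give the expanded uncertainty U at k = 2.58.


mean = (38.905 + 40.162 + 39.403 + 39.041 + 38.919) / 5 = 39.286
s = sqrt(sum((x - mean)^2)/(n-1)) = 0.52937227
u_A = s / sqrt(n) = 0.52937227 / sqrt(5) = 0.23674248
u_B1 = 1.179 / sqrt(6) = 0.48132473
u_B2 = 1.257 / sqrt(2) = 0.88883322
u_B3 = 1.155 / sqrt(2) = 0.81670833
uc = sqrt(0.23674248^2 + 0.48132473^2 + 0.88883322^2 + 0.81670833^2) = 1.3208927
U = k * uc = 2.58 * 1.3208927
U = 3.4079

3.4079


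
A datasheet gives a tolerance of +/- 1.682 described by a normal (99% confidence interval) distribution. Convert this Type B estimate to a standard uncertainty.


u_B = half_width / 2.576
u_B = 1.682 / 2.576
u_B = 0.6530

0.6530


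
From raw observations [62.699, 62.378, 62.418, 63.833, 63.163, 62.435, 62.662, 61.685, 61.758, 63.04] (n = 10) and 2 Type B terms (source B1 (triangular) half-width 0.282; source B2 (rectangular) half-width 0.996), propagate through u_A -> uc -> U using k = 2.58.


mean = (62.699 + 62.378 + 62.418 + 63.833 + 63.163 + 62.435 + 62.662 + 61.685 + 61.758 + 63.04) / 10 = 62.6071
s = sqrt(sum((x - mean)^2)/(n-1)) = 0.64116395
u_A = s / sqrt(n) = 0.64116395 / sqrt(10) = 0.20275384
u_B1 = 0.282 / sqrt(6) = 0.11512602
u_B2 = 0.996 / sqrt(3) = 0.57504087
uc = sqrt(0.20275384^2 + 0.11512602^2 + 0.57504087^2) = 0.62051198
U = k * uc = 2.58 * 0.62051198
U = 1.6009

1.6009


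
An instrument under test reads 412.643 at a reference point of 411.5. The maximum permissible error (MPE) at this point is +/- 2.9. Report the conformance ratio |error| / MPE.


e = indication - reference = 412.643 - 411.5 = 1.1430
|e| = 1.1430
ratio = |e| / MPE = 1.1430 / 2.9
ratio = 0.3941

0.3941


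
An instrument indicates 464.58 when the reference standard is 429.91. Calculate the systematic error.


Systematic error = measured - true
= 464.58 - 429.91
= 34.6700

34.6700


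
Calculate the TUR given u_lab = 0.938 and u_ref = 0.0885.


TUR = u_lab / u_ref
= 0.938 / 0.0885
= 10.5989

10.5989


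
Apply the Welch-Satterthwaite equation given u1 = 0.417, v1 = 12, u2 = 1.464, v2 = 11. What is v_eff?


uc = sqrt(u1^2 + u2^2) = sqrt(0.417^2 + 1.464^2) = 1.5222303
v_eff = uc^4 / (u1^4/v1 + u2^4/v2)
= 1.5222303^4 / (0.417^4/12 + 1.464^4/11)
= 5.3693467 / 0.42013049
v_eff = 12.7802

12.7802


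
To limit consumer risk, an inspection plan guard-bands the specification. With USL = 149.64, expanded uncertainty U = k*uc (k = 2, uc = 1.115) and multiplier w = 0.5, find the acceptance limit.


U = k * uc = 2 * 1.115 = 2.23
guard band g = w * U = 0.5 * 2.23 = 1.115
AL = USL - g = 149.64 - 1.115
AL = 148.5250

148.5250


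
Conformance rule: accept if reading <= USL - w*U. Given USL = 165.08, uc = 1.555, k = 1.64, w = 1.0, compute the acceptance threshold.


U = k * uc = 1.64 * 1.555 = 2.5502
guard band g = w * U = 1.0 * 2.5502 = 2.5502
AL = USL - g = 165.08 - 2.5502
AL = 162.5298

162.5298


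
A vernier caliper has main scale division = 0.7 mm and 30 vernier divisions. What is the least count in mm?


LC = MSD / n_div
= 0.7 / 30
= 0.0233

0.0233


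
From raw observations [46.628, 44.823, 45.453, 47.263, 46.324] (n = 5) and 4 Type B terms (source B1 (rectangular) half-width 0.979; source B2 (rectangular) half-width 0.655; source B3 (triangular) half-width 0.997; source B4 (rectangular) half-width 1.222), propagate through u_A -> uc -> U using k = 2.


mean = (46.628 + 44.823 + 45.453 + 47.263 + 46.324) / 5 = 46.0982
s = sqrt(sum((x - mean)^2)/(n-1)) = 0.96577052
u_A = s / sqrt(n) = 0.96577052 / sqrt(5) = 0.43190571
u_B1 = 0.979 / sqrt(3) = 0.56522591
u_B2 = 0.655 / sqrt(3) = 0.37816443
u_B3 = 0.997 / sqrt(6) = 0.40702355
u_B4 = 1.222 / sqrt(3) = 0.70552203
uc = sqrt(0.43190571^2 + 0.56522591^2 + 0.37816443^2 + 0.40702355^2 + 0.70552203^2) = 1.1456268
U = k * uc = 2 * 1.1456268
U = 2.2913

2.2913


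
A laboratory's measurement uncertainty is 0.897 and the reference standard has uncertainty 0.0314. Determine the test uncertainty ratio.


TUR = u_lab / u_ref
= 0.897 / 0.0314
= 28.5669

28.5669


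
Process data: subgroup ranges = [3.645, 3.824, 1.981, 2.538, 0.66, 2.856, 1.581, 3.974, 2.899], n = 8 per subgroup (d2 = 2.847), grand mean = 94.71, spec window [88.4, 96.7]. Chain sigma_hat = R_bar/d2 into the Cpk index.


R_bar = (3.645 + 3.824 + 1.981 + 2.538 + 0.66 + 2.856 + 1.581 + 3.974 + 2.899) / 9 = 2.662
sigma = R_bar / d2 = 2.662 / 2.847 = 0.93501932
Cp = (USL - LSL)/(6*sigma) = (96.7 - 88.4)/(6*0.93501932) = 1.4795
Cpu = (96.7 - 94.71)/(3*0.93501932) = 0.7094
Cpl = (94.71 - 88.4)/(3*0.93501932) = 2.2495
Cpk = min(Cpu, Cpl) = 0.7094

0.7094


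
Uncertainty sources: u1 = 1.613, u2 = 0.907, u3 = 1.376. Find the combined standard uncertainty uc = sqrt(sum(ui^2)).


uc = sqrt(1.613^2 + 0.907^2 + 1.376^2)
uc = sqrt(5.317794)
uc = 2.3060

2.3060


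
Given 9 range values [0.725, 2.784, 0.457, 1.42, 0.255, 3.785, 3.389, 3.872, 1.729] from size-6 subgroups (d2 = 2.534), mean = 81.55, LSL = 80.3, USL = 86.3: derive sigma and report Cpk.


R_bar = (0.725 + 2.784 + 0.457 + 1.42 + 0.255 + 3.785 + 3.389 + 3.872 + 1.729) / 9 = 2.0462222
sigma = R_bar / d2 = 2.0462222 / 2.534 = 0.80750679
Cp = (USL - LSL)/(6*sigma) = (86.3 - 80.3)/(6*0.80750679) = 1.2384
Cpu = (86.3 - 81.55)/(3*0.80750679) = 1.9608
Cpl = (81.55 - 80.3)/(3*0.80750679) = 0.5160
Cpk = min(Cpu, Cpl) = 0.5160

0.5160


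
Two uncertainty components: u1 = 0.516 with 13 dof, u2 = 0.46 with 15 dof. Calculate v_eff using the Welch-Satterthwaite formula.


uc = sqrt(u1^2 + u2^2) = sqrt(0.516^2 + 0.46^2) = 0.69127129
v_eff = uc^4 / (u1^4/v1 + u2^4/v2)
= 0.69127129^4 / (0.516^4/13 + 0.46^4/15)
= 0.22834635 / 0.0084382212
v_eff = 27.0610

27.0610


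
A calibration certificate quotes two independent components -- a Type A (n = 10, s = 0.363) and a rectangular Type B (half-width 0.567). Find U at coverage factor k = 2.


u_A = s / sqrt(n) = 0.363 / sqrt(10) = 0.11479068
u_B = half_width / sqrt(3) = 0.567 / sqrt(3) = 0.3273576
uc = sqrt(u_A^2 + u_B^2) = sqrt(0.11479068^2 + 0.3273576^2) = 0.34690042
U = k * uc = 2 * 0.34690042
U = 0.6938

0.6938


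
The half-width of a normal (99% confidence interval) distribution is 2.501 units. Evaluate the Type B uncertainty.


u_B = half_width / 2.576
u_B = 2.501 / 2.576
u_B = 0.9709

0.9709


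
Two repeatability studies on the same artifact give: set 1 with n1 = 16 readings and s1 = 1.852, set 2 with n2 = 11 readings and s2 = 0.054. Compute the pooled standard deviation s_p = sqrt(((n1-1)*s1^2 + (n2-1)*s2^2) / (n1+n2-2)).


s_p = sqrt(((n1-1)*s1^2 + (n2-1)*s2^2) / (n1+n2-2))
numerator = (16-1)*1.852^2 + (11-1)*0.054^2 = 51.44856 + 0.02916 = 51.47772
denominator = 16 + 11 - 2 = 25
s_p^2 = 51.47772 / 25 = 2.0591088
s_p = sqrt(2.0591088) = 1.4350

1.4350


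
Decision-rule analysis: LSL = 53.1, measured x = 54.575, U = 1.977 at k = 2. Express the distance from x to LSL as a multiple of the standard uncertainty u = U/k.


u = U / k = 1.977 / 2 = 0.9885
margin = |LSL - x| = |53.1 - 54.575| = 1.475
z = margin / u = 1.475 / 0.9885
z = 1.4922

1.4922


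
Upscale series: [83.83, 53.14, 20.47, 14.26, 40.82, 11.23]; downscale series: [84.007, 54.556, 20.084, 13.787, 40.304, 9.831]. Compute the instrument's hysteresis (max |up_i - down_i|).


|83.83 - 84.007| = 0.1770
|53.14 - 54.556| = 1.4160
|20.47 - 20.084| = 0.3860
|14.26 - 13.787| = 0.4730
|40.82 - 40.304| = 0.5160
|11.23 - 9.831| = 1.3990
hysteresis = max(diffs) = 1.4160

1.4160


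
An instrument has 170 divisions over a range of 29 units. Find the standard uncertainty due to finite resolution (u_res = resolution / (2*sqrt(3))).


resolution = range / divisions
resolution = 29 / 170 = 0.17058824
u_res = resolution / (2*sqrt(3))
u_res = 0.17058824 / 3.4641016
u_res = 0.0492

0.0492


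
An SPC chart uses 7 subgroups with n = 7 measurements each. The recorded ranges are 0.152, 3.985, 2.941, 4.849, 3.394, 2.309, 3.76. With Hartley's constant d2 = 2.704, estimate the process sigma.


R_bar = (0.152 + 3.985 + 2.941 + 4.849 + 3.394 + 2.309 + 3.76) / 7
R_bar = 21.39 / 7 = 3.0557143
sigma_hat = R_bar / d2 = 3.0557143 / 2.704 = 1.1301

1.1301


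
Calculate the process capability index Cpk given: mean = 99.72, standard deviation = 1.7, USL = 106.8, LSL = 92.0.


Cpu = (USL - mean) / (3*sigma) = (106.8 - 99.72) / (3*1.7) = 1.3882
Cpl = (mean - LSL) / (3*sigma) = (99.72 - 92.0) / (3*1.7) = 1.5137
Cpk = min(Cpu, Cpl) = 1.3882

1.3882


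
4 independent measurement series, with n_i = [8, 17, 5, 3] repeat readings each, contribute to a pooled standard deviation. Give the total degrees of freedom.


nu = sum_i (n_i - 1)
nu = ((8 - 1) + (17 - 1) + (5 - 1) + (3 - 1))
nu = 7 + 16 + 4 + 2
nu = 29

29


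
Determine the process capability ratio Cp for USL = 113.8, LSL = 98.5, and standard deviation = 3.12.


Cp = (USL - LSL) / (6 * sigma)
= (113.8 - 98.5) / (6 * 3.12)
= 15.3000 / 18.7200
= 0.8173

0.8173


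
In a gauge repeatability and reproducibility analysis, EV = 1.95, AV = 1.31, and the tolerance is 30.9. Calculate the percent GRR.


GRR = sqrt(EV^2 + AV^2) = sqrt(1.95^2 + 1.31^2) = 2.3491701
%GRR = GRR / tol * 100 = 2.3491701 / 30.9 * 100
%GRR = 7.6025

7.6025


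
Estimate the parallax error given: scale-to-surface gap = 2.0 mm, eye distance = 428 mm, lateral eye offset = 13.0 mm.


error = h * offset / d
= 2.0 * 13.0 / 428
= 0.0607

0.0607


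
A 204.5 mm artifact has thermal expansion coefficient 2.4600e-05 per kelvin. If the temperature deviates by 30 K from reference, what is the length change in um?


dL = L * alpha * dT
= 204.5 * 2.4600e-05 * 30
= 0.1509210 mm
dL_um = 0.1509210 * 1000 = 150.9210 um

150.9210


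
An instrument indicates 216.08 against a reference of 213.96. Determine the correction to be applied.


Correction = standard - reading
= 213.96 - 216.08
= -2.1200

-2.1200


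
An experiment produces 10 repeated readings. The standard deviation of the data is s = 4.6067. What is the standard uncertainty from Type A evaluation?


u_A = s / sqrt(n)
u_A = 4.6067 / sqrt(10)
u_A = 4.6067 / 3.1622777
u_A = 1.4568

1.4568


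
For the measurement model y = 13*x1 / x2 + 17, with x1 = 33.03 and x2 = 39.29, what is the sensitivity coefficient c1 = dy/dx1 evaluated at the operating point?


y = 13*x1 / x2 + 17
dy/dx1 = 13/x2
Evaluate at x2 = 39.29: c1 = 13 / 39.29
c1 = 0.3309

0.3309


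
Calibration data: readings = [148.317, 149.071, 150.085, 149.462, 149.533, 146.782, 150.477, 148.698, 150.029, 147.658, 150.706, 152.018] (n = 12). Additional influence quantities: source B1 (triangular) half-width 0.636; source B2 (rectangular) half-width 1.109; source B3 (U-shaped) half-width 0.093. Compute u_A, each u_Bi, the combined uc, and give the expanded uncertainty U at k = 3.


mean = (148.317 + 149.071 + 150.085 + 149.462 + 149.533 + 146.782 + 150.477 + 148.698 + 150.029 + 147.658 + 150.706 + 152.018) / 12 = 149.403
s = sqrt(sum((x - mean)^2)/(n-1)) = 1.4228078
u_A = s / sqrt(n) = 1.4228078 / sqrt(12) = 0.41072923
u_B1 = 0.636 / sqrt(6) = 0.25964591
u_B2 = 1.109 / sqrt(3) = 0.64028145
u_B3 = 0.093 / sqrt(2) = 0.065760931
uc = sqrt(0.41072923^2 + 0.25964591^2 + 0.64028145^2 + 0.065760931^2) = 0.80647339
U = k * uc = 3 * 0.80647339
U = 2.4194

2.4194


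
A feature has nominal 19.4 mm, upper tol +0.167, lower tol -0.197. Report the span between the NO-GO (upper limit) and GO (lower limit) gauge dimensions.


GO = nominal - lower_tol (smallest hole = maximum material condition)
GO = 19.4 - 0.197 = 19.203
NO-GO = nominal + upper_tol (largest hole = least material condition)
NO-GO = 19.4 + 0.167 = 19.567
spread = NO-GO - GO = 19.567 - 19.203 = 0.3640

0.3640


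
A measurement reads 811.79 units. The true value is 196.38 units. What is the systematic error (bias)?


Systematic error = measured - true
= 811.79 - 196.38
= 615.4100

615.4100


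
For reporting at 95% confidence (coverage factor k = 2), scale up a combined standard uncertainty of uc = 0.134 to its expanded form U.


U = k * uc
U = 2 * 0.134
U = 0.2680

0.2680


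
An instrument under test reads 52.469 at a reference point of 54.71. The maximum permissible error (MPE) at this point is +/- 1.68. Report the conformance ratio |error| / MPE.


e = indication - reference = 52.469 - 54.71 = -2.2410
|e| = 2.2410
ratio = |e| / MPE = 2.2410 / 1.68
ratio = 1.3339

1.3339


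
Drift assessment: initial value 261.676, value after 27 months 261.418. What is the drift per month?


rate = (v2 - v1) / months
= (261.418 - 261.676) / 27
= -0.2580 / 27
= -0.0096

-0.0096


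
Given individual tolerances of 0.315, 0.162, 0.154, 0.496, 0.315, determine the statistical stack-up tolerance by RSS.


RSS = sqrt(0.315^2 + 0.162^2 + 0.154^2 + 0.496^2 + 0.315^2)
= sqrt(0.494426)
= 0.7032

0.7032


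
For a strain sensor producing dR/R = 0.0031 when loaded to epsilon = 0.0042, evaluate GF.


GF = (dR/R) / epsilon
= 0.0031 / 0.0042
= 0.7381

0.7381


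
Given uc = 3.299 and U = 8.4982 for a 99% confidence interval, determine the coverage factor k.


k = U / uc
k = 8.4982 / 3.299
k = 2.576

2.576


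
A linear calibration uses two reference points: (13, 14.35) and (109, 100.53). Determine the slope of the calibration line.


slope = (y2 - y1) / (x2 - x1)
= (100.53 - 14.35) / (109 - 13)
= 86.1800 / 96
= 0.8977

0.8977


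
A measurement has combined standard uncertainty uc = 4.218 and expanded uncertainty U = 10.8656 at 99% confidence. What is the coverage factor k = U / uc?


k = U / uc
k = 10.8656 / 4.218
k = 2.576

2.576


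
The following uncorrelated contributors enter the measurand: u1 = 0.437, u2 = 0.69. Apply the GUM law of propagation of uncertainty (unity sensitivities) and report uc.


uc = sqrt(0.437^2 + 0.69^2)
uc = sqrt(0.667069)
uc = 0.8167

0.8167


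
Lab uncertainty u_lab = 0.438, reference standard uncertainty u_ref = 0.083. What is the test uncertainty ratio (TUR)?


TUR = u_lab / u_ref
= 0.438 / 0.083
= 5.2771

5.2771


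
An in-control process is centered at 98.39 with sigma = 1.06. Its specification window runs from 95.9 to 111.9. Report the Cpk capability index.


Cpu = (USL - mean) / (3*sigma) = (111.9 - 98.39) / (3*1.06) = 4.2484
Cpl = (mean - LSL) / (3*sigma) = (98.39 - 95.9) / (3*1.06) = 0.7830
Cpk = min(Cpu, Cpl) = 0.7830

0.7830


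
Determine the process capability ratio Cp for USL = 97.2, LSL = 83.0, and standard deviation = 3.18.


Cp = (USL - LSL) / (6 * sigma)
= (97.2 - 83.0) / (6 * 3.18)
= 14.2000 / 19.0800
= 0.7442

0.7442


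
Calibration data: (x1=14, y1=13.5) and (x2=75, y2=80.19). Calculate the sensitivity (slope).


slope = (y2 - y1) / (x2 - x1)
= (80.19 - 13.5) / (75 - 14)
= 66.6900 / 61
= 1.0933

1.0933


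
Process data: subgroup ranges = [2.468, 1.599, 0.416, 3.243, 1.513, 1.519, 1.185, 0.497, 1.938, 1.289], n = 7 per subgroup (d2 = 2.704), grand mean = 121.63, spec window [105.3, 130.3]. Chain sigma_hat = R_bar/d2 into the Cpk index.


R_bar = (2.468 + 1.599 + 0.416 + 3.243 + 1.513 + 1.519 + 1.185 + 0.497 + 1.938 + 1.289) / 10 = 1.5667
sigma = R_bar / d2 = 1.5667 / 2.704 = 0.57940089
Cp = (USL - LSL)/(6*sigma) = (130.3 - 105.3)/(6*0.57940089) = 7.1913
Cpu = (130.3 - 121.63)/(3*0.57940089) = 4.9879
Cpl = (121.63 - 105.3)/(3*0.57940089) = 9.3948
Cpk = min(Cpu, Cpl) = 4.9879

4.9879


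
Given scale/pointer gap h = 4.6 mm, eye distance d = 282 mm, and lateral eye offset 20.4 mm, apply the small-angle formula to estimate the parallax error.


error = h * offset / d
= 4.6 * 20.4 / 282
= 0.3328

0.3328


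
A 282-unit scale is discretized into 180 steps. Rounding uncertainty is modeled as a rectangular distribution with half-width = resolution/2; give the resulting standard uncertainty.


resolution = range / divisions
resolution = 282 / 180 = 1.5666667
u_res = resolution / (2*sqrt(3))
u_res = 1.5666667 / 3.4641016
u_res = 0.4523

0.4523


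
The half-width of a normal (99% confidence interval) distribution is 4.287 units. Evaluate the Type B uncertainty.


u_B = half_width / 2.576
u_B = 4.287 / 2.576
u_B = 1.6642

1.6642
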